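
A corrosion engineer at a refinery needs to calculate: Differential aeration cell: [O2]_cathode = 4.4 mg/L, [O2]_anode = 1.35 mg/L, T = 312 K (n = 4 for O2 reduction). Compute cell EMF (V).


Apply the Nernst concentration-cell relation: E = (RT/nF)*ln(C_cathode/C_anode)
RT/nF = 8.314*312/(4*96485) = 0.00672117 V
ln(4.4/1.35) = 1.1815
E = 0.00672117 * 1.1815 = 0.00794 V

0.00794 V


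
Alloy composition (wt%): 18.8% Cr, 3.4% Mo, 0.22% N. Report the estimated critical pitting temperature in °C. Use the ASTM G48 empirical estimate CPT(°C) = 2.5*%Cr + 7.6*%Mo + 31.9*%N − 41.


Apply the ASTM G48 empirical CPT estimate: CPT(°C) = 2.5*%Cr + 7.6*%Mo + 31.9*%N − 41
2.5*18.8 = 47; 7.6*3.4 = 25.84; 31.9*0.22 = 7.018
CPT = 47 + 25.84 + 7.018 − 41 = 38.858 °C
Rounded to 0.1 °C: CPT ≈ 38.9 °C

38.9 °C


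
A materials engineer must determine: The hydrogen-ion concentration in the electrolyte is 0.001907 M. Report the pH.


pH = −log10[H+]
pH = −log10(0.001907) = 2.72

2.72


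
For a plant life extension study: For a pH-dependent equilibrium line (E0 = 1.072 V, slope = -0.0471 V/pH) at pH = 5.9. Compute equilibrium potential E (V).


Apply the Pourbaix line equation: E = E0 + slope*pH
E = 1.072 + (-0.0471)*5.9 = 1.072 + (-0.27789) = 0.79411 V
Rounded to 4 decimal places: E = 0.7941 V

0.7941 V


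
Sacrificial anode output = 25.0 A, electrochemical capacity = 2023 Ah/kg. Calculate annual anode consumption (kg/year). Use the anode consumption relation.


Annual consumption = current * hours per year / capacity
Rate = 25.0 * 8760 / 2023 = 108.3 kg/year

108.3 kg/year


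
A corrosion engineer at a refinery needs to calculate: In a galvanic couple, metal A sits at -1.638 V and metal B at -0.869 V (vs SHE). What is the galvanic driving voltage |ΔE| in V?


Driving voltage is the absolute potential difference.
|ΔE| = |-1.638 − (-0.869)| = 0.769 V

0.769 V


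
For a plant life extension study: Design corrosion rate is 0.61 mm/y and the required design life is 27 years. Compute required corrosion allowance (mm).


Corrosion allowance = CR × design life
CA = 0.61 * 27 = 16.47 mm

16.47 mm


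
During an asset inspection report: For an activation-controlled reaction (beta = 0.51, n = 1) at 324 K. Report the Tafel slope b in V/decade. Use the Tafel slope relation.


Apply the Tafel slope relation: b = 2.303*R*T/(beta*n*F)
Numerator: 2.303 * 8.314 * 324 = 6203.67
Denominator: 0.51 * 1 * 96485 = 49207.35
b = 6203.67 / 49207.35 = 0.126 V/decade

0.126 V/decade


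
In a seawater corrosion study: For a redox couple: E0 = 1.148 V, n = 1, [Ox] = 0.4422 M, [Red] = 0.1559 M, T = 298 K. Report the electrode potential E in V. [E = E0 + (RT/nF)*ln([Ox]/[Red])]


Apply the Nernst equation: E = E0 + (RT/nF)*ln([Ox]/[Red])
Step 1: RT/nF = 8.314*298/(1*96485) = 0.02567831 V
Step 2: [Ox]/[Red] = 0.4422/0.1559 = 2.836434
Step 3: ln(2.836434) = 1.042548
Step 4: correction = 0.02567831 * 1.042548 = 0.0268 V
E = 1.148 + 0.0268 = 1.1748 V

1.1748 V


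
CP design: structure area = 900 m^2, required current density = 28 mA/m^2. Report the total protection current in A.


I = area * current density, then convert mA → A (÷1000)
I = 900 * 28 / 1000 = 25.2 A

25.2 A


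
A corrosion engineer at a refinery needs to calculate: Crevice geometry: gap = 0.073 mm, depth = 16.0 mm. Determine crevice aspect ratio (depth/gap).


Aspect ratio = depth / gap
Ratio = 16.0 / 0.073 = 219.2

219.2


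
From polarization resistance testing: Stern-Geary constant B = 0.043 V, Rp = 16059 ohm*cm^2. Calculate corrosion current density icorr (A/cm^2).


Apply the Stern-Geary relation: icorr = B / Rp
icorr = 0.043 / 16059 = 2.678×10^-6 A/cm^2

2.678×10^-6 A/cm^2


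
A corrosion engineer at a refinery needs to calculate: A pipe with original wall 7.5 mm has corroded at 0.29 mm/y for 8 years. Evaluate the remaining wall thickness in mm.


Remaining wall = original − CR × time
t = 7.5 − 0.29*8 = 7.5 − 2.32 = 5.18 mm

5.18 mm


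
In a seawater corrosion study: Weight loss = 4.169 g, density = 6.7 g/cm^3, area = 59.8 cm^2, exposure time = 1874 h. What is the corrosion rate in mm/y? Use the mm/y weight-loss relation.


Apply the mm/y weight-loss relation: CR = 87600 * W / (D * A * T)
Numerator: 87600 * 4.169 = 365204.4
Denominator: 6.7 * 59.8 * 1874 = 750836.84
CR = 365204.4 / 750836.84 = 0.486396 mm/y

0.486396 mm/y


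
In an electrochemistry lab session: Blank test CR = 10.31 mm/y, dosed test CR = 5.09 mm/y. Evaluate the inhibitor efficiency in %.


Apply the inhibitor-efficiency definition: IE = (CR_blank − CR_inh)/CR_blank × 100
IE = (10.31 − 5.09) / 10.31 × 100
IE = 5.22 / 10.31 × 100 = 50.6 %

50.6 %


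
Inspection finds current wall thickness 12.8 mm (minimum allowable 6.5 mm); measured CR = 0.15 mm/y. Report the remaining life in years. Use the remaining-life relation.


Apply the remaining-life relation: RL = (t_current − t_min) / CR
RL = (12.8 − 6.5) / 0.15 = 6.3 / 0.15 = 42.0 years

42.0 years


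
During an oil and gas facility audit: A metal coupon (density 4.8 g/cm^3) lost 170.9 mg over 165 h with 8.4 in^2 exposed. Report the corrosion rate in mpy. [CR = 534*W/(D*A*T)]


Apply the mpy weight-loss relation: CR = 534 * W / (D * A * T)
Numerator: 534 * 170.9 = 91260.6
Denominator: 4.8 * 8.4 * 165 = 6652.8
CR = 91260.6 / 6652.8 = 13.7176 mpy

13.7176 mpy


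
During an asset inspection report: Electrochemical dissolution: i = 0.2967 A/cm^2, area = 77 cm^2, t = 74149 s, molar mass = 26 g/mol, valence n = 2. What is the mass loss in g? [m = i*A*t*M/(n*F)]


Apply Faraday's law: m = i*A*t*M / (n*F)
Total charge passed Q = i*A*t = 0.2967*77*74149 = 1694000.6391 C
m = Q*M/(n*F) = 1694000.6391*26/(2*96485) = 228.243 g

228.243 g


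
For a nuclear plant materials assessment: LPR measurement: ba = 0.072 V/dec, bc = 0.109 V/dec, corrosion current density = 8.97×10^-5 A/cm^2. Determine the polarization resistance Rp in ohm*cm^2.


Apply the Stern-Geary equation: Rp = ba*bc / (2.303*icorr*(ba+bc))
ba*bc = 0.072*0.109 = 0.007848
ba+bc = 0.181; 2.303*icorr*(ba+bc) = 2.303*8.97×10^-5*0.181 = 3.7390817×10^-5
Rp = 0.007848 / 3.7390817×10^-5 = 209.89 ohm*cm^2

209.89 ohm*cm^2


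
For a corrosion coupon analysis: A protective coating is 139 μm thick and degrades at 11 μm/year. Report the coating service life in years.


Service life = thickness / degradation rate
Life = 139 / 11 = 12.6 years

12.6 years


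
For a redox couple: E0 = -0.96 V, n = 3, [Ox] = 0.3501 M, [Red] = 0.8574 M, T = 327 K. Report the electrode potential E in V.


Apply the Nernst equation: E = E0 + (RT/nF)*ln([Ox]/[Red])
Step 1: RT/nF = 8.314*327/(3*96485) = 0.0093924 V
Step 2: [Ox]/[Red] = 0.3501/0.8574 = 0.408328
Step 3: ln(0.408328) = -0.895685
Step 4: correction = 0.0093924 * -0.895685 = -0.0084 V
E = -0.96 + -0.0084 = -0.9684 V

-0.9684 V


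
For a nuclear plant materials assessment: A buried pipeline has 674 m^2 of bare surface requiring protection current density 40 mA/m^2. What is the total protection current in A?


I = area * current density, then convert mA → A (÷1000)
I = 674 * 40 / 1000 = 26.96 A

26.96 A


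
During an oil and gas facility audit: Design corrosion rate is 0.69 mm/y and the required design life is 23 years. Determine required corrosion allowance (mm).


Corrosion allowance = CR × design life
CA = 0.69 * 23 = 15.87 mm

15.87 mm


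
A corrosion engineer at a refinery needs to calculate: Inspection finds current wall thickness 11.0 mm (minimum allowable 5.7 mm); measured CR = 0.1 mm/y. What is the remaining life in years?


Apply the remaining-life relation: RL = (t_current − t_min) / CR
RL = (11.0 − 5.7) / 0.1 = 5.3 / 0.1 = 53.0 years

53.0 years


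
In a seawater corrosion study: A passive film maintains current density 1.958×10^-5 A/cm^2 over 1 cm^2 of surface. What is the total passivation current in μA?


I = i_pass * A, then convert A → μA (×10^6)
I = 1.958×10^-5 * 1 * 10^6 = 19.58 μA

19.58 μA


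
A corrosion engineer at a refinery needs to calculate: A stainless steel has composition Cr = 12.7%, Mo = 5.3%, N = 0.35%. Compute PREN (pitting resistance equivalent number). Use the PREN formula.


Apply the PREN formula: PREN = Cr + 3.3*Mo + 16*N
PREN = 12.7 + 3.3*5.3 + 16*0.35
PREN = 12.7 + 17.49 + 5.6 = 35.79

35.79


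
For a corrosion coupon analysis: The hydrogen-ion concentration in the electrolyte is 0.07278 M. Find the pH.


pH = −log10[H+]
pH = −log10(0.07278) = 1.14

1.14


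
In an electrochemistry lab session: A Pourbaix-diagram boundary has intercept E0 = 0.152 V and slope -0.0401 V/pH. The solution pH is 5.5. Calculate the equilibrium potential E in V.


Apply the Pourbaix line equation: E = E0 + slope*pH
E = 0.152 + (-0.0401)*5.5 = 0.152 + (-0.22055) = -0.06855 V
Rounded to 3 decimal places: E = -0.069 V

-0.069 V


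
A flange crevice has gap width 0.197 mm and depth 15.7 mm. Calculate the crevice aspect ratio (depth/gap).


Aspect ratio = depth / gap
Ratio = 15.7 / 0.197 = 79.7

79.7


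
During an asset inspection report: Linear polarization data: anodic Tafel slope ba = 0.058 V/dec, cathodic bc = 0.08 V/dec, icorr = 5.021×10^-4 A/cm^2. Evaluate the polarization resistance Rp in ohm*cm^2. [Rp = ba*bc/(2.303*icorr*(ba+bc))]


Apply the Stern-Geary equation: Rp = ba*bc / (2.303*icorr*(ba+bc))
ba*bc = 0.058*0.08 = 0.00464
ba+bc = 0.138; 2.303*icorr*(ba+bc) = 2.303*5.021×10^-4*0.138 = 1.5957441×10^-4
Rp = 0.00464 / 1.5957441×10^-4 = 29.08 ohm*cm^2

29.08 ohm*cm^2


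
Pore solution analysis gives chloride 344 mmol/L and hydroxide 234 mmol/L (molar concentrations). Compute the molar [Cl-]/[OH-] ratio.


Threshold parameter = [Cl-] / [OH-] (molar basis; both in mmol/L, so units cancel)
Ratio = 344 / 234 = 1.47

1.47


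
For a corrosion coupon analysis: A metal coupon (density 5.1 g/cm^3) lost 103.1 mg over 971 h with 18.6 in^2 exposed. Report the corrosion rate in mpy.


Apply the mpy weight-loss relation: CR = 534 * W / (D * A * T)
Numerator: 534 * 103.1 = 55055.4
Denominator: 5.1 * 18.6 * 971 = 92109.06
CR = 55055.4 / 92109.06 = 0.5977 mpy

0.5977 mpy


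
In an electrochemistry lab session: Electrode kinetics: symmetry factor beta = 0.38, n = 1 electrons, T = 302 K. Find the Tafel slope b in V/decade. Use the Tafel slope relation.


Apply the Tafel slope relation: b = 2.303*R*T/(beta*n*F)
Numerator: 2.303 * 8.314 * 302 = 5782.44
Denominator: 0.38 * 1 * 96485 = 36664.3
b = 5782.44 / 36664.3 = 0.158 V/decade

0.158 V/decade


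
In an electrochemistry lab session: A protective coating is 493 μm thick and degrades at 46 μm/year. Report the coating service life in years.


Service life = thickness / degradation rate
Life = 493 / 46 = 10.7 years

10.7 years


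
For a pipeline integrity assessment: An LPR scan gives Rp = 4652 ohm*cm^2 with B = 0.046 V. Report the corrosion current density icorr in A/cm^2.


Apply the Stern-Geary relation: icorr = B / Rp
icorr = 0.046 / 4652 = 9.888×10^-6 A/cm^2

9.888×10^-6 A/cm^2


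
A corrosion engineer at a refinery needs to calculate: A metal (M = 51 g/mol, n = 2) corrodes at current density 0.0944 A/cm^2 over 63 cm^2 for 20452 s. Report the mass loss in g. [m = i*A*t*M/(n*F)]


Apply Faraday's law: m = i*A*t*M / (n*F)
Total charge passed Q = i*A*t = 0.0944*63*20452 = 121632.1344 C
m = Q*M/(n*F) = 121632.1344*51/(2*96485) = 32.14613 g

32.14613 g


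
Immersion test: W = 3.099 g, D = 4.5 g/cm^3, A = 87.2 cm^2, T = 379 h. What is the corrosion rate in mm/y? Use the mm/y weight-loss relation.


Apply the mm/y weight-loss relation: CR = 87600 * W / (D * A * T)
Numerator: 87600 * 3.099 = 271472.4
Denominator: 4.5 * 87.2 * 379 = 148719.6
CR = 271472.4 / 148719.6 = 1.8254 mm/y

1.8254 mm/y


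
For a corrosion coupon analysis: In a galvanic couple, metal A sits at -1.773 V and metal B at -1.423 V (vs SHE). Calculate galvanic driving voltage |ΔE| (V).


Driving voltage is the absolute potential difference.
|ΔE| = |-1.773 − (-1.423)| = 0.35 V

0.35 V


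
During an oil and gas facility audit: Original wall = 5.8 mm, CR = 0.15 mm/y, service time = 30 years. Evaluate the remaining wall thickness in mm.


Remaining wall = original − CR × time
t = 5.8 − 0.15*30 = 5.8 − 4.5 = 1.3 mm

1.3 mm


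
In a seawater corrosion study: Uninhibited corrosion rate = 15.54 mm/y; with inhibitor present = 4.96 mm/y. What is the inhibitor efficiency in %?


Apply the inhibitor-efficiency definition: IE = (CR_blank − CR_inh)/CR_blank × 100
IE = (15.54 − 4.96) / 15.54 × 100
IE = 10.58 / 15.54 × 100 = 68.1 %

68.1 %


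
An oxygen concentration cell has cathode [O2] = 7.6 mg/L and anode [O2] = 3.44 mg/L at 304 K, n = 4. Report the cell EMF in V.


Apply the Nernst concentration-cell relation: E = (RT/nF)*ln(C_cathode/C_anode)
RT/nF = 8.314*304/(4*96485) = 0.00654883 V
ln(7.6/3.44) = 0.79268
E = 0.00654883 * 0.79268 = 0.00519 V

0.00519 V


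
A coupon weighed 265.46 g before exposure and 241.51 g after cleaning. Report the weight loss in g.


Weight loss = initial − final
WL = 265.46 − 241.51 = 23.95 g

23.95 g


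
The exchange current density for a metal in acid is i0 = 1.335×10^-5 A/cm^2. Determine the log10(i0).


i0 = 1.335×10^-5 A/cm^2
log10(i0) = -4.875

-4.875


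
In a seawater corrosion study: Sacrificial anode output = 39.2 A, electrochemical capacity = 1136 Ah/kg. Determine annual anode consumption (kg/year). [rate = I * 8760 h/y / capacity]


Annual consumption = current * hours per year / capacity
Rate = 39.2 * 8760 / 1136 = 302.3 kg/year

302.3 kg/year


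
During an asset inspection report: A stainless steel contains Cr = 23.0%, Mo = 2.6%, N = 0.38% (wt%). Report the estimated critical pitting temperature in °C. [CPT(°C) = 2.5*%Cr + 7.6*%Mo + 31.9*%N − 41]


Apply the ASTM G48 empirical CPT estimate: CPT(°C) = 2.5*%Cr + 7.6*%Mo + 31.9*%N − 41
2.5*23.0 = 57.5; 7.6*2.6 = 19.76; 31.9*0.38 = 12.122
CPT = 57.5 + 19.76 + 12.122 − 41 = 48.382 °C
Rounded to 0.1 °C: CPT ≈ 48.4 °C

48.4 °C


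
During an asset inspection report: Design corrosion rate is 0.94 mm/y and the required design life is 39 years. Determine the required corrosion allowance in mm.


Corrosion allowance = CR × design life
CA = 0.94 * 39 = 36.66 mm

36.66 mm


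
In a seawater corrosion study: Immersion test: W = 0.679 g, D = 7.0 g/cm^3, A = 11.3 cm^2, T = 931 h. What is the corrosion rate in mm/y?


Apply the mm/y weight-loss relation: CR = 87600 * W / (D * A * T)
Numerator: 87600 * 0.679 = 59480.4
Denominator: 7.0 * 11.3 * 931 = 73642.1
CR = 59480.4 / 73642.1 = 0.8077 mm/y

0.8077 mm/y


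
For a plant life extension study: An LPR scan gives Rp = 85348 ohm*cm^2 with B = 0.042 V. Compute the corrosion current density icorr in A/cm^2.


Apply the Stern-Geary relation: icorr = B / Rp
icorr = 0.042 / 85348 = 4.921×10^-7 A/cm^2

4.921×10^-7 A/cm^2


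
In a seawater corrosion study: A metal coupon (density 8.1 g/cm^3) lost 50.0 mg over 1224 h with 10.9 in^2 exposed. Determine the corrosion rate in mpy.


Apply the mpy weight-loss relation: CR = 534 * W / (D * A * T)
Numerator: 534 * 50.0 = 26700.0
Denominator: 8.1 * 10.9 * 1224 = 108066.96
CR = 26700.0 / 108066.96 = 0.2471 mpy

0.2471 mpy


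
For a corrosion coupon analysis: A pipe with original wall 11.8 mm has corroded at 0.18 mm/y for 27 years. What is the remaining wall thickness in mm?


Remaining wall = original − CR × time
t = 11.8 − 0.18*27 = 11.8 − 4.86 = 6.94 mm

6.94 mm


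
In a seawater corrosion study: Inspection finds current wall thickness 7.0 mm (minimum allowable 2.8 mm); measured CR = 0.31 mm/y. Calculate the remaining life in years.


Apply the remaining-life relation: RL = (t_current − t_min) / CR
RL = (7.0 − 2.8) / 0.31 = 4.2 / 0.31 = 13.5 years

13.5 years


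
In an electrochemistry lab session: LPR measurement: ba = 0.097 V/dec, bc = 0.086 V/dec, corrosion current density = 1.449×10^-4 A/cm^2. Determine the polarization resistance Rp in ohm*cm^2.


Apply the Stern-Geary equation: Rp = ba*bc / (2.303*icorr*(ba+bc))
ba*bc = 0.097*0.086 = 0.008342
ba+bc = 0.183; 2.303*icorr*(ba+bc) = 2.303*1.449×10^-4*0.183 = 6.106796×10^-5
Rp = 0.008342 / 6.106796×10^-5 = 136.6 ohm*cm^2

136.6 ohm*cm^2


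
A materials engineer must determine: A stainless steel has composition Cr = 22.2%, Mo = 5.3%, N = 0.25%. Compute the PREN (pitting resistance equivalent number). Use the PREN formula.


Apply the PREN formula: PREN = Cr + 3.3*Mo + 16*N
PREN = 22.2 + 3.3*5.3 + 16*0.25
PREN = 22.2 + 17.49 + 4.0 = 43.69

43.69


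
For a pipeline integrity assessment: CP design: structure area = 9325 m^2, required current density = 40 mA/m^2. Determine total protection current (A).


I = area * current density, then convert mA → A (÷1000)
I = 9325 * 40 / 1000 = 373.0 A

373.0 A


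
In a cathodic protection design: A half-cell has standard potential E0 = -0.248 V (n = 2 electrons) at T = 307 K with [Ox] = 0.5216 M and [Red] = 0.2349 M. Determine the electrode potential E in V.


Apply the Nernst equation: E = E0 + (RT/nF)*ln([Ox]/[Red])
Step 1: RT/nF = 8.314*307/(2*96485) = 0.01322692 V
Step 2: [Ox]/[Red] = 0.5216/0.2349 = 2.220519
Step 3: ln(2.220519) = 0.797741
Step 4: correction = 0.01322692 * 0.797741 = 0.011 V
E = -0.248 + 0.011 = -0.237 V

-0.237 V


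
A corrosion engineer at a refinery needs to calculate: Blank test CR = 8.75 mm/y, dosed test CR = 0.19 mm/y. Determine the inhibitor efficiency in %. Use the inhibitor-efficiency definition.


Apply the inhibitor-efficiency definition: IE = (CR_blank − CR_inh)/CR_blank × 100
IE = (8.75 − 0.19) / 8.75 × 100
IE = 8.56 / 8.75 × 100 = 97.8 %

97.8 %


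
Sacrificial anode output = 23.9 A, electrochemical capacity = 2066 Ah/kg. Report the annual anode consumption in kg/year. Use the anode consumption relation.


Annual consumption = current * hours per year / capacity
Rate = 23.9 * 8760 / 2066 = 101.3 kg/year

101.3 kg/year


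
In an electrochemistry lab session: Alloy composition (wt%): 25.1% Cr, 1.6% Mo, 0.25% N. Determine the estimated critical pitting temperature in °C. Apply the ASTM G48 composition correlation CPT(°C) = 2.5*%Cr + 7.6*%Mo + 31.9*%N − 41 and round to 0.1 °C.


Apply the ASTM G48 empirical CPT estimate: CPT(°C) = 2.5*%Cr + 7.6*%Mo + 31.9*%N − 41
2.5*25.1 = 62.75; 7.6*1.6 = 12.16; 31.9*0.25 = 7.975
CPT = 62.75 + 12.16 + 7.975 − 41 = 41.885 °C
Rounded to 0.1 °C: CPT ≈ 41.9 °C

41.9 °C


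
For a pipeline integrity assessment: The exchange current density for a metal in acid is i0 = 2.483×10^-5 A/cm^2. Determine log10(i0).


i0 = 2.483×10^-5 A/cm^2
log10(i0) = -4.605

-4.605


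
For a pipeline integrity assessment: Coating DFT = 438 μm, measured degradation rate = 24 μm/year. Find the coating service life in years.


Service life = thickness / degradation rate
Life = 438 / 24 = 18.3 years

18.3 years


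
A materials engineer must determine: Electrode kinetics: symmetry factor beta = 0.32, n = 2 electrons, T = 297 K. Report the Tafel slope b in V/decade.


Apply the Tafel slope relation: b = 2.303*R*T/(beta*n*F)
Numerator: 2.303 * 8.314 * 297 = 5686.7
Denominator: 0.32 * 2 * 96485 = 61750.4
b = 5686.7 / 61750.4 = 0.0921 V/decade

0.0921 V/decade


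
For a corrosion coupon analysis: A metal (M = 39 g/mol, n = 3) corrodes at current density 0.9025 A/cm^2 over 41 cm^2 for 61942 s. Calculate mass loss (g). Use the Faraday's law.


Apply Faraday's law: m = i*A*t*M / (n*F)
Total charge passed Q = i*A*t = 0.9025*41*61942 = 2292008.855 C
m = Q*M/(n*F) = 2292008.855*39/(3*96485) = 308.816 g

308.816 g


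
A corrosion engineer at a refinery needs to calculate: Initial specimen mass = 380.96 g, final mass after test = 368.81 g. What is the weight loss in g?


Weight loss = initial − final
WL = 380.96 − 368.81 = 12.15 g

12.15 g


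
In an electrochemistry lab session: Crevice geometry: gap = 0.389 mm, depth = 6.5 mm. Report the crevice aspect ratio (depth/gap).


Aspect ratio = depth / gap
Ratio = 6.5 / 0.389 = 16.7

16.7


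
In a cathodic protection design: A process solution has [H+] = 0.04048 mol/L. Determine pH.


pH = −log10[H+]
pH = −log10(0.04048) = 1.39

1.39


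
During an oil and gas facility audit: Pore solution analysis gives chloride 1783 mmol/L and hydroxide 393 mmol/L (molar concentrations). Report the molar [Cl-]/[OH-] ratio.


Threshold parameter = [Cl-] / [OH-] (molar basis; both in mmol/L, so units cancel)
Ratio = 1783 / 393 = 4.54

4.54


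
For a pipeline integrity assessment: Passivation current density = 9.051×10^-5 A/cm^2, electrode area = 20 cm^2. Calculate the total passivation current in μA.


I = i_pass * A, then convert A → μA (×10^6)
I = 9.051×10^-5 * 20 * 10^6 = 1810.2 μA

1810.2 μA


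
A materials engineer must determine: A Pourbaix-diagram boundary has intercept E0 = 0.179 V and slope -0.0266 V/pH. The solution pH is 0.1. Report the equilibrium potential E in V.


Apply the Pourbaix line equation: E = E0 + slope*pH
E = 0.179 + (-0.0266)*0.1 = 0.179 + (-0.00266) = 0.17634 V
Rounded to 4 decimal places: E = 0.1763 V

0.1763 V


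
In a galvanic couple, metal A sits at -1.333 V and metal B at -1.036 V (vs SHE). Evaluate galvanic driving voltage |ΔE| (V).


Driving voltage is the absolute potential difference.
|ΔE| = |-1.333 − (-1.036)| = 0.297 V

0.297 V


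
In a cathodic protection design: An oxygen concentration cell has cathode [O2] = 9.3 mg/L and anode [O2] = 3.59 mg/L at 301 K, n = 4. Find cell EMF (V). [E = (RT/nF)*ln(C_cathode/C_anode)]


Apply the Nernst concentration-cell relation: E = (RT/nF)*ln(C_cathode/C_anode)
RT/nF = 8.314*301/(4*96485) = 0.0064842 V
ln(9.3/3.59) = 0.95186
E = 0.0064842 * 0.95186 = 0.00617 V

0.00617 V


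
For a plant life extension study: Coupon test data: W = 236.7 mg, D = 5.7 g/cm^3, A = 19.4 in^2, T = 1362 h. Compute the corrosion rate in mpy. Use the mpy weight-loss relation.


Apply the mpy weight-loss relation: CR = 534 * W / (D * A * T)
Numerator: 534 * 236.7 = 126397.8
Denominator: 5.7 * 19.4 * 1362 = 150609.96
CR = 126397.8 / 150609.96 = 0.83924 mpy

0.83924 mpy


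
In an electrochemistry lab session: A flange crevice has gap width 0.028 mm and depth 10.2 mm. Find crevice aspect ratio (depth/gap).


Aspect ratio = depth / gap
Ratio = 10.2 / 0.028 = 364.3

364.3


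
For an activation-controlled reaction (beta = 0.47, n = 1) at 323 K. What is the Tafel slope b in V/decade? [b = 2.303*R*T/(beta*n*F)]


Apply the Tafel slope relation: b = 2.303*R*T/(beta*n*F)
Numerator: 2.303 * 8.314 * 323 = 6184.53
Denominator: 0.47 * 1 * 96485 = 45347.95
b = 6184.53 / 45347.95 = 0.1364 V/decade

0.1364 V/decade


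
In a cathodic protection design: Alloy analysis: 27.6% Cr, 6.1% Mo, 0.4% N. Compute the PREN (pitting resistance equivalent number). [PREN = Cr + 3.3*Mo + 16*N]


Apply the PREN formula: PREN = Cr + 3.3*Mo + 16*N
PREN = 27.6 + 3.3*6.1 + 16*0.4
PREN = 27.6 + 20.13 + 6.4 = 54.13

54.13


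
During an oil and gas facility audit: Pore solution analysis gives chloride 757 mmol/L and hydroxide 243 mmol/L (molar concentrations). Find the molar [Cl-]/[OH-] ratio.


Threshold parameter = [Cl-] / [OH-] (molar basis; both in mmol/L, so units cancel)
Ratio = 757 / 243 = 3.12

3.12


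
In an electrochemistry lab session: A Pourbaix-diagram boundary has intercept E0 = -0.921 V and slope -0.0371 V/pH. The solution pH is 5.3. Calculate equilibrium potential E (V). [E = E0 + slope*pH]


Apply the Pourbaix line equation: E = E0 + slope*pH
E = -0.921 + (-0.0371)*5.3 = -0.921 + (-0.19663) = -1.11763 V
Rounded to 3 decimal places: E = -1.118 V

-1.118 V


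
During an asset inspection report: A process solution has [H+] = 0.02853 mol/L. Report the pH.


pH = −log10[H+]
pH = −log10(0.02853) = 1.54

1.54


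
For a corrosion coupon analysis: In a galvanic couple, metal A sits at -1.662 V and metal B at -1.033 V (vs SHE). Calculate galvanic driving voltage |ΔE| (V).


Driving voltage is the absolute potential difference.
|ΔE| = |-1.662 − (-1.033)| = 0.629 V

0.629 V


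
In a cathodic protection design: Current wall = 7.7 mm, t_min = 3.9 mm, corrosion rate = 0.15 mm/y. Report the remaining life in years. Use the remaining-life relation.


Apply the remaining-life relation: RL = (t_current − t_min) / CR
RL = (7.7 − 3.9) / 0.15 = 3.8 / 0.15 = 25.3 years

25.3 years


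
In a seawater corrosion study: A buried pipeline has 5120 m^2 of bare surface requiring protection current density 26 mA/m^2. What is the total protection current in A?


I = area * current density, then convert mA → A (÷1000)
I = 5120 * 26 / 1000 = 133.12 A

133.12 A


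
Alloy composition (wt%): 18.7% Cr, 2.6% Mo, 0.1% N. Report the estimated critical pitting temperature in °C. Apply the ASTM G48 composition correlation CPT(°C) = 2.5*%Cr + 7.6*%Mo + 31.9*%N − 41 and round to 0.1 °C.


Apply the ASTM G48 empirical CPT estimate: CPT(°C) = 2.5*%Cr + 7.6*%Mo + 31.9*%N − 41
2.5*18.7 = 46.75; 7.6*2.6 = 19.76; 31.9*0.1 = 3.19
CPT = 46.75 + 19.76 + 3.19 − 41 = 28.7 °C
Rounded to 0.1 °C: CPT ≈ 28.7 °C

28.7 °C


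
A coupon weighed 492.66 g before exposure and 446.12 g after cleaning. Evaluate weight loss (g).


Weight loss = initial − final
WL = 492.66 − 446.12 = 46.54 g

46.54 g


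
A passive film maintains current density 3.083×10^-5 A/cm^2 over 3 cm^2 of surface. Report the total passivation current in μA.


I = i_pass * A, then convert A → μA (×10^6)
I = 3.083×10^-5 * 3 * 10^6 = 92.49 μA

92.49 μA


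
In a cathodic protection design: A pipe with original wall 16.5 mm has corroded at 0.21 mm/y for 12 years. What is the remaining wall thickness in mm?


Remaining wall = original − CR × time
t = 16.5 − 0.21*12 = 16.5 − 2.52 = 13.98 mm

13.98 mm


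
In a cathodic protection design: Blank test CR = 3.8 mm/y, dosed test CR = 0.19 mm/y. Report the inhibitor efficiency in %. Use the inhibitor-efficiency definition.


Apply the inhibitor-efficiency definition: IE = (CR_blank − CR_inh)/CR_blank × 100
IE = (3.8 − 0.19) / 3.8 × 100
IE = 3.61 / 3.8 × 100 = 95.0 %

95.0 %


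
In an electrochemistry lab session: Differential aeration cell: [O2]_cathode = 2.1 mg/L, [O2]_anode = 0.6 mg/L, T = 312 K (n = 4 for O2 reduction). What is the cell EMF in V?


Apply the Nernst concentration-cell relation: E = (RT/nF)*ln(C_cathode/C_anode)
RT/nF = 8.314*312/(4*96485) = 0.00672117 V
ln(2.1/0.6) = 1.25276
E = 0.00672117 * 1.25276 = 0.00842 V

0.00842 V


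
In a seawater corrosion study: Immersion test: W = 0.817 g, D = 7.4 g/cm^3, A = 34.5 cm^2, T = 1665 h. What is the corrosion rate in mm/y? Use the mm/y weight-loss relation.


Apply the mm/y weight-loss relation: CR = 87600 * W / (D * A * T)
Numerator: 87600 * 0.817 = 71569.2
Denominator: 7.4 * 34.5 * 1665 = 425074.5
CR = 71569.2 / 425074.5 = 0.1684 mm/y

0.1684 mm/y


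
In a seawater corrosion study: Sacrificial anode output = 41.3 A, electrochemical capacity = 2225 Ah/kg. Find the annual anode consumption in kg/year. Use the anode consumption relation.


Annual consumption = current * hours per year / capacity
Rate = 41.3 * 8760 / 2225 = 162.6 kg/year

162.6 kg/year


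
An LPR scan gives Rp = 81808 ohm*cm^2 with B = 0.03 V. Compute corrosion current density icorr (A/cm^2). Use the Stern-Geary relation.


Apply the Stern-Geary relation: icorr = B / Rp
icorr = 0.03 / 81808 = 3.667×10^-7 A/cm^2

3.667×10^-7 A/cm^2


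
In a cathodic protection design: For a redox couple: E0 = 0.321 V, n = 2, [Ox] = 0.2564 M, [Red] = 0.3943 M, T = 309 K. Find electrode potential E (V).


Apply the Nernst equation: E = E0 + (RT/nF)*ln([Ox]/[Red])
Step 1: RT/nF = 8.314*309/(2*96485) = 0.01331308 V
Step 2: [Ox]/[Red] = 0.2564/0.3943 = 0.650266
Step 3: ln(0.650266) = -0.430374
Step 4: correction = 0.01331308 * -0.430374 = -0.0057 V
E = 0.321 + -0.0057 = 0.3153 V

0.3153 V


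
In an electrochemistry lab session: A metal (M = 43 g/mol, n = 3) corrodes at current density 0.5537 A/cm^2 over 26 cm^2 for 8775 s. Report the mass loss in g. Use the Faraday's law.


Apply Faraday's law: m = i*A*t*M / (n*F)
Total charge passed Q = i*A*t = 0.5537*26*8775 = 126326.655 C
m = Q*M/(n*F) = 126326.655*43/(3*96485) = 18.766 g

18.766 g


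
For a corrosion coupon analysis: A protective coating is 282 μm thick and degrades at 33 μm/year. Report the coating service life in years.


Service life = thickness / degradation rate
Life = 282 / 33 = 8.5 years

8.5 years


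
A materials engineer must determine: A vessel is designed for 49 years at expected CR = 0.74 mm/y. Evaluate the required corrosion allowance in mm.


Corrosion allowance = CR × design life
CA = 0.74 * 49 = 36.26 mm

36.26 mm


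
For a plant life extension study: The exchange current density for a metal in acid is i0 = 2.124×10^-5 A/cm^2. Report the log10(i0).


i0 = 2.124×10^-5 A/cm^2
log10(i0) = -4.673

-4.673


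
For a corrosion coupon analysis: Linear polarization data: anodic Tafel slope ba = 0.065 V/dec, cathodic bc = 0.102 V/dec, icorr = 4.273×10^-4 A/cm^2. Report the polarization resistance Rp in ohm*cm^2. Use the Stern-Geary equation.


Apply the Stern-Geary equation: Rp = ba*bc / (2.303*icorr*(ba+bc))
ba*bc = 0.065*0.102 = 0.00663
ba+bc = 0.167; 2.303*icorr*(ba+bc) = 2.303*4.273×10^-4*0.167 = 1.6434001×10^-4
Rp = 0.00663 / 1.6434001×10^-4 = 40.34 ohm*cm^2

40.34 ohm*cm^2


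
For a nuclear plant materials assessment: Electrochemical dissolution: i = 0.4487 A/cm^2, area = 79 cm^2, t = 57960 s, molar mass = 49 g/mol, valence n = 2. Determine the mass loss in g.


Apply Faraday's law: m = i*A*t*M / (n*F)
Total charge passed Q = i*A*t = 0.4487*79*57960 = 2054525.508 C
m = Q*M/(n*F) = 2054525.508*49/(2*96485) = 521.6964 g

521.6964 g


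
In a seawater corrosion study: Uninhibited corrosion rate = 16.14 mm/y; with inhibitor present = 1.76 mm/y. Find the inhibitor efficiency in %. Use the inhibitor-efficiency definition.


Apply the inhibitor-efficiency definition: IE = (CR_blank − CR_inh)/CR_blank × 100
IE = (16.14 − 1.76) / 16.14 × 100
IE = 14.38 / 16.14 × 100 = 89.1 %

89.1 %


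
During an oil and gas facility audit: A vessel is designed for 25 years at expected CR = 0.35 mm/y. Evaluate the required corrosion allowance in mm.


Corrosion allowance = CR × design life
CA = 0.35 * 25 = 8.75 mm

8.75 mm


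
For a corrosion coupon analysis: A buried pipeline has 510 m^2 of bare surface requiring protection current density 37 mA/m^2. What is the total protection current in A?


I = area * current density, then convert mA → A (÷1000)
I = 510 * 37 / 1000 = 18.87 A

18.87 A


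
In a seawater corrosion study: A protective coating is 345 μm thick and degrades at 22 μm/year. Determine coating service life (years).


Service life = thickness / degradation rate
Life = 345 / 22 = 15.7 years

15.7 years


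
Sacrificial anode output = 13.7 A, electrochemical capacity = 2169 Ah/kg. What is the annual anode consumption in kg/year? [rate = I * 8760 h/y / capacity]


Annual consumption = current * hours per year / capacity
Rate = 13.7 * 8760 / 2169 = 55.3 kg/year

55.3 kg/year


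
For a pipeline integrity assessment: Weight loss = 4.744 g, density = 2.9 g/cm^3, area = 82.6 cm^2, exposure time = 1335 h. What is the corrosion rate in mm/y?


Apply the mm/y weight-loss relation: CR = 87600 * W / (D * A * T)
Numerator: 87600 * 4.744 = 415574.4
Denominator: 2.9 * 82.6 * 1335 = 319785.9
CR = 415574.4 / 319785.9 = 1.2995 mm/y

1.2995 mm/y


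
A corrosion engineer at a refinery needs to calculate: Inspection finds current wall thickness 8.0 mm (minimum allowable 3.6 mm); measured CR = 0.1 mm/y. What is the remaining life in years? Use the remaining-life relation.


Apply the remaining-life relation: RL = (t_current − t_min) / CR
RL = (8.0 − 3.6) / 0.1 = 4.4 / 0.1 = 44.0 years

44.0 years


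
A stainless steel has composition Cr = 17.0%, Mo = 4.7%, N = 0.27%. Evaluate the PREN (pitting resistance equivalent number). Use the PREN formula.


Apply the PREN formula: PREN = Cr + 3.3*Mo + 16*N
PREN = 17.0 + 3.3*4.7 + 16*0.27
PREN = 17.0 + 15.51 + 4.32 = 36.83

36.83


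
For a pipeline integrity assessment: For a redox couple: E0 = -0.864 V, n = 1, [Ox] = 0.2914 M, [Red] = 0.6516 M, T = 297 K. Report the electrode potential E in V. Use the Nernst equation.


Apply the Nernst equation: E = E0 + (RT/nF)*ln([Ox]/[Red])
Step 1: RT/nF = 8.314*297/(1*96485) = 0.02559214 V
Step 2: [Ox]/[Red] = 0.2914/0.6516 = 0.447207
Step 3: ln(0.447207) = -0.804734
Step 4: correction = 0.02559214 * -0.804734 = -0.0206 V
E = -0.864 + -0.0206 = -0.8846 V

-0.8846 V


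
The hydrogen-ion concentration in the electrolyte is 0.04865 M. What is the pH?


pH = −log10[H+]
pH = −log10(0.04865) = 1.31

1.31


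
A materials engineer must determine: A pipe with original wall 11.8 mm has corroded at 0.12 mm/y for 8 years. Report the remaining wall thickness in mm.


Remaining wall = original − CR × time
t = 11.8 − 0.12*8 = 11.8 − 0.96 = 10.84 mm

10.84 mm


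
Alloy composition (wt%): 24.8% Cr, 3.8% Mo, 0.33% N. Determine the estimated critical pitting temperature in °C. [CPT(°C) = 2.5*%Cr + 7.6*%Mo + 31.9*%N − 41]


Apply the ASTM G48 empirical CPT estimate: CPT(°C) = 2.5*%Cr + 7.6*%Mo + 31.9*%N − 41
2.5*24.8 = 62; 7.6*3.8 = 28.88; 31.9*0.33 = 10.527
CPT = 62 + 28.88 + 10.527 − 41 = 60.407 °C
Rounded to 0.1 °C: CPT ≈ 60.4 °C

60.4 °C


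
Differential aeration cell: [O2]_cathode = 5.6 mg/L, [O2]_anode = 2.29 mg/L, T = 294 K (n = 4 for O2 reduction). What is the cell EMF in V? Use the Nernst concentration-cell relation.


Apply the Nernst concentration-cell relation: E = (RT/nF)*ln(C_cathode/C_anode)
RT/nF = 8.314*294/(4*96485) = 0.00633341 V
ln(5.6/2.29) = 0.89421
E = 0.00633341 * 0.89421 = 0.00566 V

0.00566 V


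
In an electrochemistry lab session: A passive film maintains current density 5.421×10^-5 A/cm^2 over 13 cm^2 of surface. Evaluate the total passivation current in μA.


I = i_pass * A, then convert A → μA (×10^6)
I = 5.421×10^-5 * 13 * 10^6 = 704.73 μA

704.73 μA


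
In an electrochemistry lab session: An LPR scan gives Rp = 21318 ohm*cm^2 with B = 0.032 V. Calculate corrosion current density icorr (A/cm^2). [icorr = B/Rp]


Apply the Stern-Geary relation: icorr = B / Rp
icorr = 0.032 / 21318 = 1.501×10^-6 A/cm^2

1.501×10^-6 A/cm^2


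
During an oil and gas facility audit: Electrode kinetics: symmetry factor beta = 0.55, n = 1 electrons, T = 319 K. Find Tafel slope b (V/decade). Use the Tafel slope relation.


Apply the Tafel slope relation: b = 2.303*R*T/(beta*n*F)
Numerator: 2.303 * 8.314 * 319 = 6107.94
Denominator: 0.55 * 1 * 96485 = 53066.75
b = 6107.94 / 53066.75 = 0.1151 V/decade

0.1151 V/decade


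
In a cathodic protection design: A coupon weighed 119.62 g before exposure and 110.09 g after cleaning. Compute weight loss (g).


Weight loss = initial − final
WL = 119.62 − 110.09 = 9.53 g

9.53 g


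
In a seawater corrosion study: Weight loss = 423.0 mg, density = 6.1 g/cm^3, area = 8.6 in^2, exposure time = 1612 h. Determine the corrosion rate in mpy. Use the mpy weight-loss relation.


Apply the mpy weight-loss relation: CR = 534 * W / (D * A * T)
Numerator: 534 * 423.0 = 225882.0
Denominator: 6.1 * 8.6 * 1612 = 84565.52
CR = 225882.0 / 84565.52 = 2.67109 mpy

2.67109 mpy


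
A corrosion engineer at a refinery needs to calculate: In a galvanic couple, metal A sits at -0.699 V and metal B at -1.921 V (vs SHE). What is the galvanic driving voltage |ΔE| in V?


Driving voltage is the absolute potential difference.
|ΔE| = |-0.699 − (-1.921)| = 1.222 V

1.222 V


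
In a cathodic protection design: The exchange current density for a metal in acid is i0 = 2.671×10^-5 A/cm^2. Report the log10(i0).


i0 = 2.671×10^-5 A/cm^2
log10(i0) = -4.573

-4.573


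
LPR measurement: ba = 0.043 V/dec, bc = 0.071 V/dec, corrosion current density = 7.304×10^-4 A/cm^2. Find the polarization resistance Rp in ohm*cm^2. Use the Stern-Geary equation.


Apply the Stern-Geary equation: Rp = ba*bc / (2.303*icorr*(ba+bc))
ba*bc = 0.043*0.071 = 0.003053
ba+bc = 0.114; 2.303*icorr*(ba+bc) = 2.303*7.304×10^-4*0.114 = 1.9176068×10^-4
Rp = 0.003053 / 1.9176068×10^-4 = 15.9 ohm*cm^2

15.9 ohm*cm^2


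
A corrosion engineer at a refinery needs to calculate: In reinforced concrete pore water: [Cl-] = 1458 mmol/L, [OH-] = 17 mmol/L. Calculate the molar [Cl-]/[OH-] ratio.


Threshold parameter = [Cl-] / [OH-] (molar basis; both in mmol/L, so units cancel)
Ratio = 1458 / 17 = 85.76

85.76


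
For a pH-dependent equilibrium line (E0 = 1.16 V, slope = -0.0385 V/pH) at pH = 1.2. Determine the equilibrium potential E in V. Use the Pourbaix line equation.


Apply the Pourbaix line equation: E = E0 + slope*pH
E = 1.16 + (-0.0385)*1.2 = 1.16 + (-0.0462) = 1.1138 V
Rounded to 3 decimal places: E = 1.114 V

1.114 V


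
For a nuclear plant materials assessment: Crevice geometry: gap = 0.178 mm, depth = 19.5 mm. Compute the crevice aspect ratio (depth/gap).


Aspect ratio = depth / gap
Ratio = 19.5 / 0.178 = 109.6

109.6


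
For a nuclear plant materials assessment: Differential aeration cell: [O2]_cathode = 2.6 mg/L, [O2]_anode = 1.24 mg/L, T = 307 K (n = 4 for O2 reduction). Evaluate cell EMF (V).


Apply the Nernst concentration-cell relation: E = (RT/nF)*ln(C_cathode/C_anode)
RT/nF = 8.314*307/(4*96485) = 0.00661346 V
ln(2.6/1.24) = 0.7404
E = 0.00661346 * 0.7404 = 0.0049 V

0.0049 V


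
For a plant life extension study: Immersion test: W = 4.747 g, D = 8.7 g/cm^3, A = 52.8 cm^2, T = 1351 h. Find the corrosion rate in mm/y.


Apply the mm/y weight-loss relation: CR = 87600 * W / (D * A * T)
Numerator: 87600 * 4.747 = 415837.2
Denominator: 8.7 * 52.8 * 1351 = 620595.36
CR = 415837.2 / 620595.36 = 0.6701 mm/y

0.6701 mm/y


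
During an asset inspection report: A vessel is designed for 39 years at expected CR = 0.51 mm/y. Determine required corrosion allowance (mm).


Corrosion allowance = CR × design life
CA = 0.51 * 39 = 19.89 mm

19.89 mm


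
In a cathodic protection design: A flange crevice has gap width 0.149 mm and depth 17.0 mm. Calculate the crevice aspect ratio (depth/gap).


Aspect ratio = depth / gap
Ratio = 17.0 / 0.149 = 114.1

114.1


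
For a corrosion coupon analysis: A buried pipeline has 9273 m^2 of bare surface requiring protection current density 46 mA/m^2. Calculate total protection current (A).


I = area * current density, then convert mA → A (÷1000)
I = 9273 * 46 / 1000 = 426.56 A

426.56 A


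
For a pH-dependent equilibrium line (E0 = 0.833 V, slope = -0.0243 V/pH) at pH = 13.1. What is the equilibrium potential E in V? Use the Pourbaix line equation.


Apply the Pourbaix line equation: E = E0 + slope*pH
E = 0.833 + (-0.0243)*13.1 = 0.833 + (-0.31833) = 0.51467 V
Rounded to 4 decimal places: E = 0.5147 V

0.5147 V


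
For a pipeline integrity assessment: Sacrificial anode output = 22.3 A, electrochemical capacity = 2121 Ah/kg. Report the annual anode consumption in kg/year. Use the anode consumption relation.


Annual consumption = current * hours per year / capacity
Rate = 22.3 * 8760 / 2121 = 92.1 kg/year

92.1 kg/year


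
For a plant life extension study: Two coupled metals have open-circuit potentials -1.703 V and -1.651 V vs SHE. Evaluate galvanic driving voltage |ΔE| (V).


Driving voltage is the absolute potential difference.
|ΔE| = |-1.703 − (-1.651)| = 0.052 V

0.052 V


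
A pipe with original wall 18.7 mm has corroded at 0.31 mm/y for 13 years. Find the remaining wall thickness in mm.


Remaining wall = original − CR × time
t = 18.7 − 0.31*13 = 18.7 − 4.03 = 14.67 mm

14.67 mm
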